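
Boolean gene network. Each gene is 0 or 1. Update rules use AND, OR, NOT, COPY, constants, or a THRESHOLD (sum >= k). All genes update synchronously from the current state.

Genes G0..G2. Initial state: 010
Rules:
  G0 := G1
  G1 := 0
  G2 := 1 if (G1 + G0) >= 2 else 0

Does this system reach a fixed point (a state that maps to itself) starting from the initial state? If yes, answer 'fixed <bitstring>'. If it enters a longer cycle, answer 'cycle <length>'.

Answer: fixed 000

Derivation:
Step 0: 010
Step 1: G0=G1=1 G1=0(const) G2=(1+0>=2)=0 -> 100
Step 2: G0=G1=0 G1=0(const) G2=(0+1>=2)=0 -> 000
Step 3: G0=G1=0 G1=0(const) G2=(0+0>=2)=0 -> 000
Fixed point reached at step 2: 000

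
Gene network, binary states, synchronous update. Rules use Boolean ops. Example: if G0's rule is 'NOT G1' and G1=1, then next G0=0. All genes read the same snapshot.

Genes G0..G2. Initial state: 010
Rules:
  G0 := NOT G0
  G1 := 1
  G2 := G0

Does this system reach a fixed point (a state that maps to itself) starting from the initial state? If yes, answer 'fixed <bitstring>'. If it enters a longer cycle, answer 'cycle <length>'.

Step 0: 010
Step 1: G0=NOT G0=NOT 0=1 G1=1(const) G2=G0=0 -> 110
Step 2: G0=NOT G0=NOT 1=0 G1=1(const) G2=G0=1 -> 011
Step 3: G0=NOT G0=NOT 0=1 G1=1(const) G2=G0=0 -> 110
Cycle of length 2 starting at step 1 -> no fixed point

Answer: cycle 2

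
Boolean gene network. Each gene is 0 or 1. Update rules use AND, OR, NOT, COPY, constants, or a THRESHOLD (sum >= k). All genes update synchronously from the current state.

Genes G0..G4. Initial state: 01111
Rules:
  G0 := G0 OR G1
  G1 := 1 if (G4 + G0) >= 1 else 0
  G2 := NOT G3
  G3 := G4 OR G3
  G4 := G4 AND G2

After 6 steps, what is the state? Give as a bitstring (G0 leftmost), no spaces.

Step 1: G0=G0|G1=0|1=1 G1=(1+0>=1)=1 G2=NOT G3=NOT 1=0 G3=G4|G3=1|1=1 G4=G4&G2=1&1=1 -> 11011
Step 2: G0=G0|G1=1|1=1 G1=(1+1>=1)=1 G2=NOT G3=NOT 1=0 G3=G4|G3=1|1=1 G4=G4&G2=1&0=0 -> 11010
Step 3: G0=G0|G1=1|1=1 G1=(0+1>=1)=1 G2=NOT G3=NOT 1=0 G3=G4|G3=0|1=1 G4=G4&G2=0&0=0 -> 11010
Step 4: G0=G0|G1=1|1=1 G1=(0+1>=1)=1 G2=NOT G3=NOT 1=0 G3=G4|G3=0|1=1 G4=G4&G2=0&0=0 -> 11010
Step 5: G0=G0|G1=1|1=1 G1=(0+1>=1)=1 G2=NOT G3=NOT 1=0 G3=G4|G3=0|1=1 G4=G4&G2=0&0=0 -> 11010
Step 6: G0=G0|G1=1|1=1 G1=(0+1>=1)=1 G2=NOT G3=NOT 1=0 G3=G4|G3=0|1=1 G4=G4&G2=0&0=0 -> 11010

11010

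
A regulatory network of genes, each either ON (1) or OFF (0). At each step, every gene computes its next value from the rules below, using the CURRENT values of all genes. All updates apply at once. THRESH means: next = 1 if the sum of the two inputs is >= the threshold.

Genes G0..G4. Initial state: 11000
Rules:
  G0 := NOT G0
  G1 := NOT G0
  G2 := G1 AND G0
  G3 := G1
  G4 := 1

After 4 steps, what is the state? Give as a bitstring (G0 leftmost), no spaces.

Step 1: G0=NOT G0=NOT 1=0 G1=NOT G0=NOT 1=0 G2=G1&G0=1&1=1 G3=G1=1 G4=1(const) -> 00111
Step 2: G0=NOT G0=NOT 0=1 G1=NOT G0=NOT 0=1 G2=G1&G0=0&0=0 G3=G1=0 G4=1(const) -> 11001
Step 3: G0=NOT G0=NOT 1=0 G1=NOT G0=NOT 1=0 G2=G1&G0=1&1=1 G3=G1=1 G4=1(const) -> 00111
Step 4: G0=NOT G0=NOT 0=1 G1=NOT G0=NOT 0=1 G2=G1&G0=0&0=0 G3=G1=0 G4=1(const) -> 11001

11001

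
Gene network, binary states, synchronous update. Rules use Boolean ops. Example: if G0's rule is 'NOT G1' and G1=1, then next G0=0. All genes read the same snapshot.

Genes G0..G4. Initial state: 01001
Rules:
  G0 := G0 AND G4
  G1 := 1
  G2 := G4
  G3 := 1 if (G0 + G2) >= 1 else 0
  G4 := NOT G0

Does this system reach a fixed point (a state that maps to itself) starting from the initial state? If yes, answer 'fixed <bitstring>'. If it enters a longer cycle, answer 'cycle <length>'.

Answer: fixed 01111

Derivation:
Step 0: 01001
Step 1: G0=G0&G4=0&1=0 G1=1(const) G2=G4=1 G3=(0+0>=1)=0 G4=NOT G0=NOT 0=1 -> 01101
Step 2: G0=G0&G4=0&1=0 G1=1(const) G2=G4=1 G3=(0+1>=1)=1 G4=NOT G0=NOT 0=1 -> 01111
Step 3: G0=G0&G4=0&1=0 G1=1(const) G2=G4=1 G3=(0+1>=1)=1 G4=NOT G0=NOT 0=1 -> 01111
Fixed point reached at step 2: 01111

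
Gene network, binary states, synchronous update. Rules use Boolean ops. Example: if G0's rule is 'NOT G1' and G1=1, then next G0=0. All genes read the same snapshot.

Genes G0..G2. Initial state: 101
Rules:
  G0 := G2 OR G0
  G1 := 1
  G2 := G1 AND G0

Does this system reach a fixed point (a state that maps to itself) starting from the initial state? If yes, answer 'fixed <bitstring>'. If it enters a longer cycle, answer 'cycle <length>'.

Answer: fixed 111

Derivation:
Step 0: 101
Step 1: G0=G2|G0=1|1=1 G1=1(const) G2=G1&G0=0&1=0 -> 110
Step 2: G0=G2|G0=0|1=1 G1=1(const) G2=G1&G0=1&1=1 -> 111
Step 3: G0=G2|G0=1|1=1 G1=1(const) G2=G1&G0=1&1=1 -> 111
Fixed point reached at step 2: 111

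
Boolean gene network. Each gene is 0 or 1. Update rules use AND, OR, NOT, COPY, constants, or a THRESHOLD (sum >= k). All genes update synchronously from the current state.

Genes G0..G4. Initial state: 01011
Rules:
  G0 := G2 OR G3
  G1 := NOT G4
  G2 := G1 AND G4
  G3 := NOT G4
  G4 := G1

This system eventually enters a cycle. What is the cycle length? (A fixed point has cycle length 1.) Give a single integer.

Answer: 4

Derivation:
Step 0: 01011
Step 1: G0=G2|G3=0|1=1 G1=NOT G4=NOT 1=0 G2=G1&G4=1&1=1 G3=NOT G4=NOT 1=0 G4=G1=1 -> 10101
Step 2: G0=G2|G3=1|0=1 G1=NOT G4=NOT 1=0 G2=G1&G4=0&1=0 G3=NOT G4=NOT 1=0 G4=G1=0 -> 10000
Step 3: G0=G2|G3=0|0=0 G1=NOT G4=NOT 0=1 G2=G1&G4=0&0=0 G3=NOT G4=NOT 0=1 G4=G1=0 -> 01010
Step 4: G0=G2|G3=0|1=1 G1=NOT G4=NOT 0=1 G2=G1&G4=1&0=0 G3=NOT G4=NOT 0=1 G4=G1=1 -> 11011
Step 5: G0=G2|G3=0|1=1 G1=NOT G4=NOT 1=0 G2=G1&G4=1&1=1 G3=NOT G4=NOT 1=0 G4=G1=1 -> 10101
State from step 5 equals state from step 1 -> cycle length 4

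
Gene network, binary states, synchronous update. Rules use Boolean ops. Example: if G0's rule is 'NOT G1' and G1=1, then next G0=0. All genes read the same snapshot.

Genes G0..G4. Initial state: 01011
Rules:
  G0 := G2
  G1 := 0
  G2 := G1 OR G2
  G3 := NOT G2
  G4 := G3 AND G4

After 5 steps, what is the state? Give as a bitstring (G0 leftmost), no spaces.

Step 1: G0=G2=0 G1=0(const) G2=G1|G2=1|0=1 G3=NOT G2=NOT 0=1 G4=G3&G4=1&1=1 -> 00111
Step 2: G0=G2=1 G1=0(const) G2=G1|G2=0|1=1 G3=NOT G2=NOT 1=0 G4=G3&G4=1&1=1 -> 10101
Step 3: G0=G2=1 G1=0(const) G2=G1|G2=0|1=1 G3=NOT G2=NOT 1=0 G4=G3&G4=0&1=0 -> 10100
Step 4: G0=G2=1 G1=0(const) G2=G1|G2=0|1=1 G3=NOT G2=NOT 1=0 G4=G3&G4=0&0=0 -> 10100
Step 5: G0=G2=1 G1=0(const) G2=G1|G2=0|1=1 G3=NOT G2=NOT 1=0 G4=G3&G4=0&0=0 -> 10100

10100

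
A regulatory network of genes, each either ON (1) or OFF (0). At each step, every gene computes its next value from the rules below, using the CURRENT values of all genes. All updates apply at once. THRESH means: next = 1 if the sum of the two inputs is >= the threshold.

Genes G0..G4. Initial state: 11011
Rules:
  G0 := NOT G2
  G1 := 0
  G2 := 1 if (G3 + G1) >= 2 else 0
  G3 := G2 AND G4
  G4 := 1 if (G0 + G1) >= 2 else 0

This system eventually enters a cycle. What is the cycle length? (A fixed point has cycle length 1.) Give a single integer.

Answer: 1

Derivation:
Step 0: 11011
Step 1: G0=NOT G2=NOT 0=1 G1=0(const) G2=(1+1>=2)=1 G3=G2&G4=0&1=0 G4=(1+1>=2)=1 -> 10101
Step 2: G0=NOT G2=NOT 1=0 G1=0(const) G2=(0+0>=2)=0 G3=G2&G4=1&1=1 G4=(1+0>=2)=0 -> 00010
Step 3: G0=NOT G2=NOT 0=1 G1=0(const) G2=(1+0>=2)=0 G3=G2&G4=0&0=0 G4=(0+0>=2)=0 -> 10000
Step 4: G0=NOT G2=NOT 0=1 G1=0(const) G2=(0+0>=2)=0 G3=G2&G4=0&0=0 G4=(1+0>=2)=0 -> 10000
State from step 4 equals state from step 3 -> cycle length 1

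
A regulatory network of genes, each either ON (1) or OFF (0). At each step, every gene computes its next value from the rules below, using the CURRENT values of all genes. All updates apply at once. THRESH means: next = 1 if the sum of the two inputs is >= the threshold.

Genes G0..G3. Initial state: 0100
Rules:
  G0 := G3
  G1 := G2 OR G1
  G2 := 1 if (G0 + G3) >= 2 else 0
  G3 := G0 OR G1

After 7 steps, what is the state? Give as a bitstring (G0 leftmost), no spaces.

Step 1: G0=G3=0 G1=G2|G1=0|1=1 G2=(0+0>=2)=0 G3=G0|G1=0|1=1 -> 0101
Step 2: G0=G3=1 G1=G2|G1=0|1=1 G2=(0+1>=2)=0 G3=G0|G1=0|1=1 -> 1101
Step 3: G0=G3=1 G1=G2|G1=0|1=1 G2=(1+1>=2)=1 G3=G0|G1=1|1=1 -> 1111
Step 4: G0=G3=1 G1=G2|G1=1|1=1 G2=(1+1>=2)=1 G3=G0|G1=1|1=1 -> 1111
Step 5: G0=G3=1 G1=G2|G1=1|1=1 G2=(1+1>=2)=1 G3=G0|G1=1|1=1 -> 1111
Step 6: G0=G3=1 G1=G2|G1=1|1=1 G2=(1+1>=2)=1 G3=G0|G1=1|1=1 -> 1111
Step 7: G0=G3=1 G1=G2|G1=1|1=1 G2=(1+1>=2)=1 G3=G0|G1=1|1=1 -> 1111

1111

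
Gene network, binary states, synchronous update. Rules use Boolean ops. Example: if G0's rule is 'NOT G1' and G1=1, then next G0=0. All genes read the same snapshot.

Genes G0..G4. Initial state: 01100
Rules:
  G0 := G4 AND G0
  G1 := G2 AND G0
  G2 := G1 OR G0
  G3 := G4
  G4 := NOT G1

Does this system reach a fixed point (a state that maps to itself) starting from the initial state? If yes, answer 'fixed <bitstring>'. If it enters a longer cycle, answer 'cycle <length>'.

Step 0: 01100
Step 1: G0=G4&G0=0&0=0 G1=G2&G0=1&0=0 G2=G1|G0=1|0=1 G3=G4=0 G4=NOT G1=NOT 1=0 -> 00100
Step 2: G0=G4&G0=0&0=0 G1=G2&G0=1&0=0 G2=G1|G0=0|0=0 G3=G4=0 G4=NOT G1=NOT 0=1 -> 00001
Step 3: G0=G4&G0=1&0=0 G1=G2&G0=0&0=0 G2=G1|G0=0|0=0 G3=G4=1 G4=NOT G1=NOT 0=1 -> 00011
Step 4: G0=G4&G0=1&0=0 G1=G2&G0=0&0=0 G2=G1|G0=0|0=0 G3=G4=1 G4=NOT G1=NOT 0=1 -> 00011
Fixed point reached at step 3: 00011

Answer: fixed 00011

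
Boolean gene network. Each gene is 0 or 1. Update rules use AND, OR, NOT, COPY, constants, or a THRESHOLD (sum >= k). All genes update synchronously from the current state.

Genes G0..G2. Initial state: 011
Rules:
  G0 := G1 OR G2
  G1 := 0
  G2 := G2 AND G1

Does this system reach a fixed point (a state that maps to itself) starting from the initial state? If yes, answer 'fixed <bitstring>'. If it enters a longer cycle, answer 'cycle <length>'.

Answer: fixed 000

Derivation:
Step 0: 011
Step 1: G0=G1|G2=1|1=1 G1=0(const) G2=G2&G1=1&1=1 -> 101
Step 2: G0=G1|G2=0|1=1 G1=0(const) G2=G2&G1=1&0=0 -> 100
Step 3: G0=G1|G2=0|0=0 G1=0(const) G2=G2&G1=0&0=0 -> 000
Step 4: G0=G1|G2=0|0=0 G1=0(const) G2=G2&G1=0&0=0 -> 000
Fixed point reached at step 3: 000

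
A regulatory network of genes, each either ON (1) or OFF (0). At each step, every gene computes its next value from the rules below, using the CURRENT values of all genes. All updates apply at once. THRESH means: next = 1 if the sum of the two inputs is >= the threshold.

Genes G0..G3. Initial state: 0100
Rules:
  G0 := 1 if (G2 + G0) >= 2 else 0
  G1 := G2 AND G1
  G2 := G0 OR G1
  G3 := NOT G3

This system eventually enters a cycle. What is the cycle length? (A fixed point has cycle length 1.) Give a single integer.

Step 0: 0100
Step 1: G0=(0+0>=2)=0 G1=G2&G1=0&1=0 G2=G0|G1=0|1=1 G3=NOT G3=NOT 0=1 -> 0011
Step 2: G0=(1+0>=2)=0 G1=G2&G1=1&0=0 G2=G0|G1=0|0=0 G3=NOT G3=NOT 1=0 -> 0000
Step 3: G0=(0+0>=2)=0 G1=G2&G1=0&0=0 G2=G0|G1=0|0=0 G3=NOT G3=NOT 0=1 -> 0001
Step 4: G0=(0+0>=2)=0 G1=G2&G1=0&0=0 G2=G0|G1=0|0=0 G3=NOT G3=NOT 1=0 -> 0000
State from step 4 equals state from step 2 -> cycle length 2

Answer: 2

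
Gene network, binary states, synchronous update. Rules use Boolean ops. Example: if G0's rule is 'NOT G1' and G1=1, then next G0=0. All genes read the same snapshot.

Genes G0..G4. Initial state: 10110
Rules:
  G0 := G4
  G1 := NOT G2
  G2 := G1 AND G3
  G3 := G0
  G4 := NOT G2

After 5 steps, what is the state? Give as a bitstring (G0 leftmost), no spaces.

Step 1: G0=G4=0 G1=NOT G2=NOT 1=0 G2=G1&G3=0&1=0 G3=G0=1 G4=NOT G2=NOT 1=0 -> 00010
Step 2: G0=G4=0 G1=NOT G2=NOT 0=1 G2=G1&G3=0&1=0 G3=G0=0 G4=NOT G2=NOT 0=1 -> 01001
Step 3: G0=G4=1 G1=NOT G2=NOT 0=1 G2=G1&G3=1&0=0 G3=G0=0 G4=NOT G2=NOT 0=1 -> 11001
Step 4: G0=G4=1 G1=NOT G2=NOT 0=1 G2=G1&G3=1&0=0 G3=G0=1 G4=NOT G2=NOT 0=1 -> 11011
Step 5: G0=G4=1 G1=NOT G2=NOT 0=1 G2=G1&G3=1&1=1 G3=G0=1 G4=NOT G2=NOT 0=1 -> 11111

11111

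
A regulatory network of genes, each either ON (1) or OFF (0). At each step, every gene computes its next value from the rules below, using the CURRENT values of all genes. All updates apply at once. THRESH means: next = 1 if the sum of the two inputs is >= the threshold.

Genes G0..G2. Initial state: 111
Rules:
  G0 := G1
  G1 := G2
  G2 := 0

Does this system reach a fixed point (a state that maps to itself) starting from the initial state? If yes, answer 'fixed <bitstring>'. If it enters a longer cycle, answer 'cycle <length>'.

Answer: fixed 000

Derivation:
Step 0: 111
Step 1: G0=G1=1 G1=G2=1 G2=0(const) -> 110
Step 2: G0=G1=1 G1=G2=0 G2=0(const) -> 100
Step 3: G0=G1=0 G1=G2=0 G2=0(const) -> 000
Step 4: G0=G1=0 G1=G2=0 G2=0(const) -> 000
Fixed point reached at step 3: 000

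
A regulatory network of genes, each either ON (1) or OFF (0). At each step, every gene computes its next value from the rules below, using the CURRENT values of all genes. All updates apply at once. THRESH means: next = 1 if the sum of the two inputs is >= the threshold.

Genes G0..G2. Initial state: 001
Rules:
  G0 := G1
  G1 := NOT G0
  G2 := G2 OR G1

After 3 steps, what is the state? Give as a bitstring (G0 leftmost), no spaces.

Step 1: G0=G1=0 G1=NOT G0=NOT 0=1 G2=G2|G1=1|0=1 -> 011
Step 2: G0=G1=1 G1=NOT G0=NOT 0=1 G2=G2|G1=1|1=1 -> 111
Step 3: G0=G1=1 G1=NOT G0=NOT 1=0 G2=G2|G1=1|1=1 -> 101

101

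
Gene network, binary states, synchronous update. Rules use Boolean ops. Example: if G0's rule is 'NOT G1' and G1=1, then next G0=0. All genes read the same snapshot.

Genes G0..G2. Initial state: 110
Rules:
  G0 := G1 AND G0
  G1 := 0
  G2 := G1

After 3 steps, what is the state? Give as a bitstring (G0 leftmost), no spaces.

Step 1: G0=G1&G0=1&1=1 G1=0(const) G2=G1=1 -> 101
Step 2: G0=G1&G0=0&1=0 G1=0(const) G2=G1=0 -> 000
Step 3: G0=G1&G0=0&0=0 G1=0(const) G2=G1=0 -> 000

000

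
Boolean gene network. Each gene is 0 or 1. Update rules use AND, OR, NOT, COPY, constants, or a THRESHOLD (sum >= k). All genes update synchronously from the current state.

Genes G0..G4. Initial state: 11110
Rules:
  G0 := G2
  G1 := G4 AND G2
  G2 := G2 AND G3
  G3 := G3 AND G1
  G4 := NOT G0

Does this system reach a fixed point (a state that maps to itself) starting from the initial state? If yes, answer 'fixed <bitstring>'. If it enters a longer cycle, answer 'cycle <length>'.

Step 0: 11110
Step 1: G0=G2=1 G1=G4&G2=0&1=0 G2=G2&G3=1&1=1 G3=G3&G1=1&1=1 G4=NOT G0=NOT 1=0 -> 10110
Step 2: G0=G2=1 G1=G4&G2=0&1=0 G2=G2&G3=1&1=1 G3=G3&G1=1&0=0 G4=NOT G0=NOT 1=0 -> 10100
Step 3: G0=G2=1 G1=G4&G2=0&1=0 G2=G2&G3=1&0=0 G3=G3&G1=0&0=0 G4=NOT G0=NOT 1=0 -> 10000
Step 4: G0=G2=0 G1=G4&G2=0&0=0 G2=G2&G3=0&0=0 G3=G3&G1=0&0=0 G4=NOT G0=NOT 1=0 -> 00000
Step 5: G0=G2=0 G1=G4&G2=0&0=0 G2=G2&G3=0&0=0 G3=G3&G1=0&0=0 G4=NOT G0=NOT 0=1 -> 00001
Step 6: G0=G2=0 G1=G4&G2=1&0=0 G2=G2&G3=0&0=0 G3=G3&G1=0&0=0 G4=NOT G0=NOT 0=1 -> 00001
Fixed point reached at step 5: 00001

Answer: fixed 00001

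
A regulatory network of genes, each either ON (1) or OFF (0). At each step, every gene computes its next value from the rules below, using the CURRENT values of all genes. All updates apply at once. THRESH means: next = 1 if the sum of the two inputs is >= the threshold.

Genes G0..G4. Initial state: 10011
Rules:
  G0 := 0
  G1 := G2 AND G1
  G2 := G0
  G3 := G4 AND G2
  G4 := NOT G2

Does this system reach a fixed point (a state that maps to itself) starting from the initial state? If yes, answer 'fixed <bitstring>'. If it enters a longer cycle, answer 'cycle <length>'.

Answer: fixed 00001

Derivation:
Step 0: 10011
Step 1: G0=0(const) G1=G2&G1=0&0=0 G2=G0=1 G3=G4&G2=1&0=0 G4=NOT G2=NOT 0=1 -> 00101
Step 2: G0=0(const) G1=G2&G1=1&0=0 G2=G0=0 G3=G4&G2=1&1=1 G4=NOT G2=NOT 1=0 -> 00010
Step 3: G0=0(const) G1=G2&G1=0&0=0 G2=G0=0 G3=G4&G2=0&0=0 G4=NOT G2=NOT 0=1 -> 00001
Step 4: G0=0(const) G1=G2&G1=0&0=0 G2=G0=0 G3=G4&G2=1&0=0 G4=NOT G2=NOT 0=1 -> 00001
Fixed point reached at step 3: 00001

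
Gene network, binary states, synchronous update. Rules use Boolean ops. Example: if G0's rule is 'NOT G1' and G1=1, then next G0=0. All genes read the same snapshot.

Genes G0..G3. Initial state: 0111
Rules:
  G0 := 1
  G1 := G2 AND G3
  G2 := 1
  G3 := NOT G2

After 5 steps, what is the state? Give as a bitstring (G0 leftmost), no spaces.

Step 1: G0=1(const) G1=G2&G3=1&1=1 G2=1(const) G3=NOT G2=NOT 1=0 -> 1110
Step 2: G0=1(const) G1=G2&G3=1&0=0 G2=1(const) G3=NOT G2=NOT 1=0 -> 1010
Step 3: G0=1(const) G1=G2&G3=1&0=0 G2=1(const) G3=NOT G2=NOT 1=0 -> 1010
Step 4: G0=1(const) G1=G2&G3=1&0=0 G2=1(const) G3=NOT G2=NOT 1=0 -> 1010
Step 5: G0=1(const) G1=G2&G3=1&0=0 G2=1(const) G3=NOT G2=NOT 1=0 -> 1010

1010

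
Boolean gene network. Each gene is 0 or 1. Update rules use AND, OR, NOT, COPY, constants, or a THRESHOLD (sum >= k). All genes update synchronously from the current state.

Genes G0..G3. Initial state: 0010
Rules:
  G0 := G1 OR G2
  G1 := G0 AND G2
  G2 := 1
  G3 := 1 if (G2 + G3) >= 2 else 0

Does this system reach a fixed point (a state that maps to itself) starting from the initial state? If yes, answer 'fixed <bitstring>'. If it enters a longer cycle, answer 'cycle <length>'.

Step 0: 0010
Step 1: G0=G1|G2=0|1=1 G1=G0&G2=0&1=0 G2=1(const) G3=(1+0>=2)=0 -> 1010
Step 2: G0=G1|G2=0|1=1 G1=G0&G2=1&1=1 G2=1(const) G3=(1+0>=2)=0 -> 1110
Step 3: G0=G1|G2=1|1=1 G1=G0&G2=1&1=1 G2=1(const) G3=(1+0>=2)=0 -> 1110
Fixed point reached at step 2: 1110

Answer: fixed 1110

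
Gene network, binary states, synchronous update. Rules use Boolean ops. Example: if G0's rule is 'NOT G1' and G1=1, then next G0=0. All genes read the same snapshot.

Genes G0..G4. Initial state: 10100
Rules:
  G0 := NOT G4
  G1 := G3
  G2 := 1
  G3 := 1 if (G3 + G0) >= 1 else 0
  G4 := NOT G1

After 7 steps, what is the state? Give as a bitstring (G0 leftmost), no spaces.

Step 1: G0=NOT G4=NOT 0=1 G1=G3=0 G2=1(const) G3=(0+1>=1)=1 G4=NOT G1=NOT 0=1 -> 10111
Step 2: G0=NOT G4=NOT 1=0 G1=G3=1 G2=1(const) G3=(1+1>=1)=1 G4=NOT G1=NOT 0=1 -> 01111
Step 3: G0=NOT G4=NOT 1=0 G1=G3=1 G2=1(const) G3=(1+0>=1)=1 G4=NOT G1=NOT 1=0 -> 01110
Step 4: G0=NOT G4=NOT 0=1 G1=G3=1 G2=1(const) G3=(1+0>=1)=1 G4=NOT G1=NOT 1=0 -> 11110
Step 5: G0=NOT G4=NOT 0=1 G1=G3=1 G2=1(const) G3=(1+1>=1)=1 G4=NOT G1=NOT 1=0 -> 11110
Step 6: G0=NOT G4=NOT 0=1 G1=G3=1 G2=1(const) G3=(1+1>=1)=1 G4=NOT G1=NOT 1=0 -> 11110
Step 7: G0=NOT G4=NOT 0=1 G1=G3=1 G2=1(const) G3=(1+1>=1)=1 G4=NOT G1=NOT 1=0 -> 11110

11110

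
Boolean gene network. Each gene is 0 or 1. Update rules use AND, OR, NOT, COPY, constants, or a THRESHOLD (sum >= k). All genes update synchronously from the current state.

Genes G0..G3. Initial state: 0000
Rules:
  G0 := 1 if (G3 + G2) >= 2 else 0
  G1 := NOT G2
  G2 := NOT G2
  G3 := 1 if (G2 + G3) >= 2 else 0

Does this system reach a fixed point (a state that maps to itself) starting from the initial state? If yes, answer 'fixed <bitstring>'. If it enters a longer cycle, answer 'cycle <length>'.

Answer: cycle 2

Derivation:
Step 0: 0000
Step 1: G0=(0+0>=2)=0 G1=NOT G2=NOT 0=1 G2=NOT G2=NOT 0=1 G3=(0+0>=2)=0 -> 0110
Step 2: G0=(0+1>=2)=0 G1=NOT G2=NOT 1=0 G2=NOT G2=NOT 1=0 G3=(1+0>=2)=0 -> 0000
Cycle of length 2 starting at step 0 -> no fixed point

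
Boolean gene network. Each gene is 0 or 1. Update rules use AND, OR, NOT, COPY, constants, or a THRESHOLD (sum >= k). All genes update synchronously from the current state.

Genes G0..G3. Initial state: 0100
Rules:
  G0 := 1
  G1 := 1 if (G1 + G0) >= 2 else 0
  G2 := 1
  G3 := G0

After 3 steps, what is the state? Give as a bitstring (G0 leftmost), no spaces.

Step 1: G0=1(const) G1=(1+0>=2)=0 G2=1(const) G3=G0=0 -> 1010
Step 2: G0=1(const) G1=(0+1>=2)=0 G2=1(const) G3=G0=1 -> 1011
Step 3: G0=1(const) G1=(0+1>=2)=0 G2=1(const) G3=G0=1 -> 1011

1011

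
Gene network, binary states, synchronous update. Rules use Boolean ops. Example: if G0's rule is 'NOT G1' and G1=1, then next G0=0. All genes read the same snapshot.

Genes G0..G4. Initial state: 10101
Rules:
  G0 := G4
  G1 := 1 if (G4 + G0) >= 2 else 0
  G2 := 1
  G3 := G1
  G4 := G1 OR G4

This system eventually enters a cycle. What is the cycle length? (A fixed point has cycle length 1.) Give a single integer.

Step 0: 10101
Step 1: G0=G4=1 G1=(1+1>=2)=1 G2=1(const) G3=G1=0 G4=G1|G4=0|1=1 -> 11101
Step 2: G0=G4=1 G1=(1+1>=2)=1 G2=1(const) G3=G1=1 G4=G1|G4=1|1=1 -> 11111
Step 3: G0=G4=1 G1=(1+1>=2)=1 G2=1(const) G3=G1=1 G4=G1|G4=1|1=1 -> 11111
State from step 3 equals state from step 2 -> cycle length 1

Answer: 1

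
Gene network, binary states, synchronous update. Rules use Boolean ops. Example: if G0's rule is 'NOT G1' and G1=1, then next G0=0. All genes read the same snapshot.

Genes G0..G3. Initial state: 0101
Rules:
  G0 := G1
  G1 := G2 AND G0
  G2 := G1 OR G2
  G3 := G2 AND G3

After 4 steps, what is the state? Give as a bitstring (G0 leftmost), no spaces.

Step 1: G0=G1=1 G1=G2&G0=0&0=0 G2=G1|G2=1|0=1 G3=G2&G3=0&1=0 -> 1010
Step 2: G0=G1=0 G1=G2&G0=1&1=1 G2=G1|G2=0|1=1 G3=G2&G3=1&0=0 -> 0110
Step 3: G0=G1=1 G1=G2&G0=1&0=0 G2=G1|G2=1|1=1 G3=G2&G3=1&0=0 -> 1010
Step 4: G0=G1=0 G1=G2&G0=1&1=1 G2=G1|G2=0|1=1 G3=G2&G3=1&0=0 -> 0110

0110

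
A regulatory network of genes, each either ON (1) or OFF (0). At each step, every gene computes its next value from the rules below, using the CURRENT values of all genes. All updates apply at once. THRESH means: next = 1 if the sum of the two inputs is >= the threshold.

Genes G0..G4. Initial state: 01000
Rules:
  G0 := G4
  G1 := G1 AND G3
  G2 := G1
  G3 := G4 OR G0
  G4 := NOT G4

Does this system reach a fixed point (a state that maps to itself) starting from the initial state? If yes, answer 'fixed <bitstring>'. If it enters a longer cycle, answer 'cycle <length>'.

Answer: cycle 2

Derivation:
Step 0: 01000
Step 1: G0=G4=0 G1=G1&G3=1&0=0 G2=G1=1 G3=G4|G0=0|0=0 G4=NOT G4=NOT 0=1 -> 00101
Step 2: G0=G4=1 G1=G1&G3=0&0=0 G2=G1=0 G3=G4|G0=1|0=1 G4=NOT G4=NOT 1=0 -> 10010
Step 3: G0=G4=0 G1=G1&G3=0&1=0 G2=G1=0 G3=G4|G0=0|1=1 G4=NOT G4=NOT 0=1 -> 00011
Step 4: G0=G4=1 G1=G1&G3=0&1=0 G2=G1=0 G3=G4|G0=1|0=1 G4=NOT G4=NOT 1=0 -> 10010
Cycle of length 2 starting at step 2 -> no fixed point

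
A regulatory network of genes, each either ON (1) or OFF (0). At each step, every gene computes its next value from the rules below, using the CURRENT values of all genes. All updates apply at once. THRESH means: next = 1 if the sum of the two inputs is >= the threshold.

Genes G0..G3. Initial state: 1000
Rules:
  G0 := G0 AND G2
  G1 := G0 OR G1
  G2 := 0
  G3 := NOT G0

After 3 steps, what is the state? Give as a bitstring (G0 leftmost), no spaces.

Step 1: G0=G0&G2=1&0=0 G1=G0|G1=1|0=1 G2=0(const) G3=NOT G0=NOT 1=0 -> 0100
Step 2: G0=G0&G2=0&0=0 G1=G0|G1=0|1=1 G2=0(const) G3=NOT G0=NOT 0=1 -> 0101
Step 3: G0=G0&G2=0&0=0 G1=G0|G1=0|1=1 G2=0(const) G3=NOT G0=NOT 0=1 -> 0101

0101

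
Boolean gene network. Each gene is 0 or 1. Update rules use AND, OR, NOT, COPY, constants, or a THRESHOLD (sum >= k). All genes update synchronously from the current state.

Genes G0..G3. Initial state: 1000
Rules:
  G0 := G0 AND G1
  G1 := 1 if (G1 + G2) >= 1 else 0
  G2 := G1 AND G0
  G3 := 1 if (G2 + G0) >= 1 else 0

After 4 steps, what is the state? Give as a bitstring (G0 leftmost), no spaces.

Step 1: G0=G0&G1=1&0=0 G1=(0+0>=1)=0 G2=G1&G0=0&1=0 G3=(0+1>=1)=1 -> 0001
Step 2: G0=G0&G1=0&0=0 G1=(0+0>=1)=0 G2=G1&G0=0&0=0 G3=(0+0>=1)=0 -> 0000
Step 3: G0=G0&G1=0&0=0 G1=(0+0>=1)=0 G2=G1&G0=0&0=0 G3=(0+0>=1)=0 -> 0000
Step 4: G0=G0&G1=0&0=0 G1=(0+0>=1)=0 G2=G1&G0=0&0=0 G3=(0+0>=1)=0 -> 0000

0000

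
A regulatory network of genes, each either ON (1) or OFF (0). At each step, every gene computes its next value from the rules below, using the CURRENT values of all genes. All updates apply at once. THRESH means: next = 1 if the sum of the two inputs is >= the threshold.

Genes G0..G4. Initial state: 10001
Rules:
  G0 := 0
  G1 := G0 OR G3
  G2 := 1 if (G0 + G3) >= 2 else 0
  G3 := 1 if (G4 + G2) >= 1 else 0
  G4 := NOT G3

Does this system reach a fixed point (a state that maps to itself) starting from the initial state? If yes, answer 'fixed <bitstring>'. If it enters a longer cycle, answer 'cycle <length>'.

Step 0: 10001
Step 1: G0=0(const) G1=G0|G3=1|0=1 G2=(1+0>=2)=0 G3=(1+0>=1)=1 G4=NOT G3=NOT 0=1 -> 01011
Step 2: G0=0(const) G1=G0|G3=0|1=1 G2=(0+1>=2)=0 G3=(1+0>=1)=1 G4=NOT G3=NOT 1=0 -> 01010
Step 3: G0=0(const) G1=G0|G3=0|1=1 G2=(0+1>=2)=0 G3=(0+0>=1)=0 G4=NOT G3=NOT 1=0 -> 01000
Step 4: G0=0(const) G1=G0|G3=0|0=0 G2=(0+0>=2)=0 G3=(0+0>=1)=0 G4=NOT G3=NOT 0=1 -> 00001
Step 5: G0=0(const) G1=G0|G3=0|0=0 G2=(0+0>=2)=0 G3=(1+0>=1)=1 G4=NOT G3=NOT 0=1 -> 00011
Step 6: G0=0(const) G1=G0|G3=0|1=1 G2=(0+1>=2)=0 G3=(1+0>=1)=1 G4=NOT G3=NOT 1=0 -> 01010
Cycle of length 4 starting at step 2 -> no fixed point

Answer: cycle 4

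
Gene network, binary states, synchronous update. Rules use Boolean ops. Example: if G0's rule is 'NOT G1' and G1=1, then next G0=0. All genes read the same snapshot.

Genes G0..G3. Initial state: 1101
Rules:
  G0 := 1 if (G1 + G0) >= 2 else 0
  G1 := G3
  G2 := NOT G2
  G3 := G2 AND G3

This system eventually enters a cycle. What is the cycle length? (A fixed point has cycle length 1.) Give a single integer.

Answer: 2

Derivation:
Step 0: 1101
Step 1: G0=(1+1>=2)=1 G1=G3=1 G2=NOT G2=NOT 0=1 G3=G2&G3=0&1=0 -> 1110
Step 2: G0=(1+1>=2)=1 G1=G3=0 G2=NOT G2=NOT 1=0 G3=G2&G3=1&0=0 -> 1000
Step 3: G0=(0+1>=2)=0 G1=G3=0 G2=NOT G2=NOT 0=1 G3=G2&G3=0&0=0 -> 0010
Step 4: G0=(0+0>=2)=0 G1=G3=0 G2=NOT G2=NOT 1=0 G3=G2&G3=1&0=0 -> 0000
Step 5: G0=(0+0>=2)=0 G1=G3=0 G2=NOT G2=NOT 0=1 G3=G2&G3=0&0=0 -> 0010
State from step 5 equals state from step 3 -> cycle length 2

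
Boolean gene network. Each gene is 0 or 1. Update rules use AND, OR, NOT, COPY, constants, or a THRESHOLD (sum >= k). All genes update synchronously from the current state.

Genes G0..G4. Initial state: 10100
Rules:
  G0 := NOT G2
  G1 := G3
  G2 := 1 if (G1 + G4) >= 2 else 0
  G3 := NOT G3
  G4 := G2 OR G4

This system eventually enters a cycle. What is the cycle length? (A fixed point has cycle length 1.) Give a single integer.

Step 0: 10100
Step 1: G0=NOT G2=NOT 1=0 G1=G3=0 G2=(0+0>=2)=0 G3=NOT G3=NOT 0=1 G4=G2|G4=1|0=1 -> 00011
Step 2: G0=NOT G2=NOT 0=1 G1=G3=1 G2=(0+1>=2)=0 G3=NOT G3=NOT 1=0 G4=G2|G4=0|1=1 -> 11001
Step 3: G0=NOT G2=NOT 0=1 G1=G3=0 G2=(1+1>=2)=1 G3=NOT G3=NOT 0=1 G4=G2|G4=0|1=1 -> 10111
Step 4: G0=NOT G2=NOT 1=0 G1=G3=1 G2=(0+1>=2)=0 G3=NOT G3=NOT 1=0 G4=G2|G4=1|1=1 -> 01001
Step 5: G0=NOT G2=NOT 0=1 G1=G3=0 G2=(1+1>=2)=1 G3=NOT G3=NOT 0=1 G4=G2|G4=0|1=1 -> 10111
State from step 5 equals state from step 3 -> cycle length 2

Answer: 2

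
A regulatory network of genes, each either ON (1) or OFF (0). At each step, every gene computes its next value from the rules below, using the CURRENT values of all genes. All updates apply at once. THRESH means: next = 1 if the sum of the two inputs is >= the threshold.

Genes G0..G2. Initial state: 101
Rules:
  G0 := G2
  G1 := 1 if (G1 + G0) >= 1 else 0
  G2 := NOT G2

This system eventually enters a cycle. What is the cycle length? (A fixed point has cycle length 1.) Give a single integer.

Answer: 2

Derivation:
Step 0: 101
Step 1: G0=G2=1 G1=(0+1>=1)=1 G2=NOT G2=NOT 1=0 -> 110
Step 2: G0=G2=0 G1=(1+1>=1)=1 G2=NOT G2=NOT 0=1 -> 011
Step 3: G0=G2=1 G1=(1+0>=1)=1 G2=NOT G2=NOT 1=0 -> 110
State from step 3 equals state from step 1 -> cycle length 2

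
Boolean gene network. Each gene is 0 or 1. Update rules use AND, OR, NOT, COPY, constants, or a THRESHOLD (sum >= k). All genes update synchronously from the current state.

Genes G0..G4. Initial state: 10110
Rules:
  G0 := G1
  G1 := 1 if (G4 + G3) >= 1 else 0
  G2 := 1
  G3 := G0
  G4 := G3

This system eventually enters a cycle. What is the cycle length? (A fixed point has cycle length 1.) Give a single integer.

Step 0: 10110
Step 1: G0=G1=0 G1=(0+1>=1)=1 G2=1(const) G3=G0=1 G4=G3=1 -> 01111
Step 2: G0=G1=1 G1=(1+1>=1)=1 G2=1(const) G3=G0=0 G4=G3=1 -> 11101
Step 3: G0=G1=1 G1=(1+0>=1)=1 G2=1(const) G3=G0=1 G4=G3=0 -> 11110
Step 4: G0=G1=1 G1=(0+1>=1)=1 G2=1(const) G3=G0=1 G4=G3=1 -> 11111
Step 5: G0=G1=1 G1=(1+1>=1)=1 G2=1(const) G3=G0=1 G4=G3=1 -> 11111
State from step 5 equals state from step 4 -> cycle length 1

Answer: 1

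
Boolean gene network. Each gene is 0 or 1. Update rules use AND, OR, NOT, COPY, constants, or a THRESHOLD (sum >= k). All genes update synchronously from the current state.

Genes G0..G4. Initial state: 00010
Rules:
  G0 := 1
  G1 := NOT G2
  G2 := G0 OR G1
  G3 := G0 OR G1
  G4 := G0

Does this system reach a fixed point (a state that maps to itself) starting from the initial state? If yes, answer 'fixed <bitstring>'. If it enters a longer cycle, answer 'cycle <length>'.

Answer: fixed 10111

Derivation:
Step 0: 00010
Step 1: G0=1(const) G1=NOT G2=NOT 0=1 G2=G0|G1=0|0=0 G3=G0|G1=0|0=0 G4=G0=0 -> 11000
Step 2: G0=1(const) G1=NOT G2=NOT 0=1 G2=G0|G1=1|1=1 G3=G0|G1=1|1=1 G4=G0=1 -> 11111
Step 3: G0=1(const) G1=NOT G2=NOT 1=0 G2=G0|G1=1|1=1 G3=G0|G1=1|1=1 G4=G0=1 -> 10111
Step 4: G0=1(const) G1=NOT G2=NOT 1=0 G2=G0|G1=1|0=1 G3=G0|G1=1|0=1 G4=G0=1 -> 10111
Fixed point reached at step 3: 10111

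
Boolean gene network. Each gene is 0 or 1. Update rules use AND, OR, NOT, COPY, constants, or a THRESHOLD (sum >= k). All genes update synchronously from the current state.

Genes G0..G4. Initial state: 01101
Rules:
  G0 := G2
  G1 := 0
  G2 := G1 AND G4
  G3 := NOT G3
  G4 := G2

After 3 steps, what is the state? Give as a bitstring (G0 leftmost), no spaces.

Step 1: G0=G2=1 G1=0(const) G2=G1&G4=1&1=1 G3=NOT G3=NOT 0=1 G4=G2=1 -> 10111
Step 2: G0=G2=1 G1=0(const) G2=G1&G4=0&1=0 G3=NOT G3=NOT 1=0 G4=G2=1 -> 10001
Step 3: G0=G2=0 G1=0(const) G2=G1&G4=0&1=0 G3=NOT G3=NOT 0=1 G4=G2=0 -> 00010

00010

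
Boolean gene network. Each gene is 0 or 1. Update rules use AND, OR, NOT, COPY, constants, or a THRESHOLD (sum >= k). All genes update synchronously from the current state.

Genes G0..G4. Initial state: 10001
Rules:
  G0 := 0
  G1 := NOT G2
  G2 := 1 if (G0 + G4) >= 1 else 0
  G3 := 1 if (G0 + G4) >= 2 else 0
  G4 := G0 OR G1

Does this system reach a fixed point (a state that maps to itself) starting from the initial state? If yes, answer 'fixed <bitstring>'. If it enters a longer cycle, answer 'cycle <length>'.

Answer: cycle 6

Derivation:
Step 0: 10001
Step 1: G0=0(const) G1=NOT G2=NOT 0=1 G2=(1+1>=1)=1 G3=(1+1>=2)=1 G4=G0|G1=1|0=1 -> 01111
Step 2: G0=0(const) G1=NOT G2=NOT 1=0 G2=(0+1>=1)=1 G3=(0+1>=2)=0 G4=G0|G1=0|1=1 -> 00101
Step 3: G0=0(const) G1=NOT G2=NOT 1=0 G2=(0+1>=1)=1 G3=(0+1>=2)=0 G4=G0|G1=0|0=0 -> 00100
Step 4: G0=0(const) G1=NOT G2=NOT 1=0 G2=(0+0>=1)=0 G3=(0+0>=2)=0 G4=G0|G1=0|0=0 -> 00000
Step 5: G0=0(const) G1=NOT G2=NOT 0=1 G2=(0+0>=1)=0 G3=(0+0>=2)=0 G4=G0|G1=0|0=0 -> 01000
Step 6: G0=0(const) G1=NOT G2=NOT 0=1 G2=(0+0>=1)=0 G3=(0+0>=2)=0 G4=G0|G1=0|1=1 -> 01001
Step 7: G0=0(const) G1=NOT G2=NOT 0=1 G2=(0+1>=1)=1 G3=(0+1>=2)=0 G4=G0|G1=0|1=1 -> 01101
Step 8: G0=0(const) G1=NOT G2=NOT 1=0 G2=(0+1>=1)=1 G3=(0+1>=2)=0 G4=G0|G1=0|1=1 -> 00101
Cycle of length 6 starting at step 2 -> no fixed point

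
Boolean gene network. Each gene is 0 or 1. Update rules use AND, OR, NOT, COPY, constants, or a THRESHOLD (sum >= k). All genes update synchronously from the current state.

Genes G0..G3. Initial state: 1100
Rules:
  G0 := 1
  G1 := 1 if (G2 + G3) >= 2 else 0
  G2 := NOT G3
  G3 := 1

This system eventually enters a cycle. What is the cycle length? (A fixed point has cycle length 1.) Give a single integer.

Answer: 1

Derivation:
Step 0: 1100
Step 1: G0=1(const) G1=(0+0>=2)=0 G2=NOT G3=NOT 0=1 G3=1(const) -> 1011
Step 2: G0=1(const) G1=(1+1>=2)=1 G2=NOT G3=NOT 1=0 G3=1(const) -> 1101
Step 3: G0=1(const) G1=(0+1>=2)=0 G2=NOT G3=NOT 1=0 G3=1(const) -> 1001
Step 4: G0=1(const) G1=(0+1>=2)=0 G2=NOT G3=NOT 1=0 G3=1(const) -> 1001
State from step 4 equals state from step 3 -> cycle length 1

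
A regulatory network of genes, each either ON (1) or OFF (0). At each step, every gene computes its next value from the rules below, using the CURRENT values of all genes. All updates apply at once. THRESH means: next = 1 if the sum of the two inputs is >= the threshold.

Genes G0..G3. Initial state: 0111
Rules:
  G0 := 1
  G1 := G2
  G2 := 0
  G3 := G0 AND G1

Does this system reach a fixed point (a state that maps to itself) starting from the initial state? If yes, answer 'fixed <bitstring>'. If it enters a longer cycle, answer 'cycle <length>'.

Step 0: 0111
Step 1: G0=1(const) G1=G2=1 G2=0(const) G3=G0&G1=0&1=0 -> 1100
Step 2: G0=1(const) G1=G2=0 G2=0(const) G3=G0&G1=1&1=1 -> 1001
Step 3: G0=1(const) G1=G2=0 G2=0(const) G3=G0&G1=1&0=0 -> 1000
Step 4: G0=1(const) G1=G2=0 G2=0(const) G3=G0&G1=1&0=0 -> 1000
Fixed point reached at step 3: 1000

Answer: fixed 1000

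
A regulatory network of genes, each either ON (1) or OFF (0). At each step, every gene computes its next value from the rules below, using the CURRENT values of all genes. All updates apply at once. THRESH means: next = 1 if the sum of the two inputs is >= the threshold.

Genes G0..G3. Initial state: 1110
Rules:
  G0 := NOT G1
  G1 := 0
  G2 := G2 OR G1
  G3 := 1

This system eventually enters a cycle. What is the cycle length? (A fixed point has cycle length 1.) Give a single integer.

Answer: 1

Derivation:
Step 0: 1110
Step 1: G0=NOT G1=NOT 1=0 G1=0(const) G2=G2|G1=1|1=1 G3=1(const) -> 0011
Step 2: G0=NOT G1=NOT 0=1 G1=0(const) G2=G2|G1=1|0=1 G3=1(const) -> 1011
Step 3: G0=NOT G1=NOT 0=1 G1=0(const) G2=G2|G1=1|0=1 G3=1(const) -> 1011
State from step 3 equals state from step 2 -> cycle length 1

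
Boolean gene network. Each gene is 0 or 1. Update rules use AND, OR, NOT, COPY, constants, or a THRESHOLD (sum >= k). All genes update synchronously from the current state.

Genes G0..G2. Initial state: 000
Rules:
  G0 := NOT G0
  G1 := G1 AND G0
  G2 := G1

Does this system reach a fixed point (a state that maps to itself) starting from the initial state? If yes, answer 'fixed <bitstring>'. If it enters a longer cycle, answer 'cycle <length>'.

Step 0: 000
Step 1: G0=NOT G0=NOT 0=1 G1=G1&G0=0&0=0 G2=G1=0 -> 100
Step 2: G0=NOT G0=NOT 1=0 G1=G1&G0=0&1=0 G2=G1=0 -> 000
Cycle of length 2 starting at step 0 -> no fixed point

Answer: cycle 2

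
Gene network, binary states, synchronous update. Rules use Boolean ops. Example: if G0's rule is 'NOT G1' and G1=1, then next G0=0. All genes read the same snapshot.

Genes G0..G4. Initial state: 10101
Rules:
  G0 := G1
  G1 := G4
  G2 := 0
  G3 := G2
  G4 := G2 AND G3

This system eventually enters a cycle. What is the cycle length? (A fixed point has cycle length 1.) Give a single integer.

Step 0: 10101
Step 1: G0=G1=0 G1=G4=1 G2=0(const) G3=G2=1 G4=G2&G3=1&0=0 -> 01010
Step 2: G0=G1=1 G1=G4=0 G2=0(const) G3=G2=0 G4=G2&G3=0&1=0 -> 10000
Step 3: G0=G1=0 G1=G4=0 G2=0(const) G3=G2=0 G4=G2&G3=0&0=0 -> 00000
Step 4: G0=G1=0 G1=G4=0 G2=0(const) G3=G2=0 G4=G2&G3=0&0=0 -> 00000
State from step 4 equals state from step 3 -> cycle length 1

Answer: 1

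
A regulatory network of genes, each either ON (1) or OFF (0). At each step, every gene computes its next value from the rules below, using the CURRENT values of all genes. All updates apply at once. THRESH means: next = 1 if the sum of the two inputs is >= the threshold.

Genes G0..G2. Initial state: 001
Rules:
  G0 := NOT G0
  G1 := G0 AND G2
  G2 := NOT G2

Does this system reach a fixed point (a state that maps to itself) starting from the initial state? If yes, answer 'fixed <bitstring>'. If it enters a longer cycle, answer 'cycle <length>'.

Step 0: 001
Step 1: G0=NOT G0=NOT 0=1 G1=G0&G2=0&1=0 G2=NOT G2=NOT 1=0 -> 100
Step 2: G0=NOT G0=NOT 1=0 G1=G0&G2=1&0=0 G2=NOT G2=NOT 0=1 -> 001
Cycle of length 2 starting at step 0 -> no fixed point

Answer: cycle 2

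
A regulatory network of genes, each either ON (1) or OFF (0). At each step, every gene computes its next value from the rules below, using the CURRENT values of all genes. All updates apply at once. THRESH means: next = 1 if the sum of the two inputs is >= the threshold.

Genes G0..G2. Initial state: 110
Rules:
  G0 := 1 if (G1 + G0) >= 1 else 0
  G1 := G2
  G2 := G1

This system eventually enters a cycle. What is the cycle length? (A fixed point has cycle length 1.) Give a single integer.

Answer: 2

Derivation:
Step 0: 110
Step 1: G0=(1+1>=1)=1 G1=G2=0 G2=G1=1 -> 101
Step 2: G0=(0+1>=1)=1 G1=G2=1 G2=G1=0 -> 110
State from step 2 equals state from step 0 -> cycle length 2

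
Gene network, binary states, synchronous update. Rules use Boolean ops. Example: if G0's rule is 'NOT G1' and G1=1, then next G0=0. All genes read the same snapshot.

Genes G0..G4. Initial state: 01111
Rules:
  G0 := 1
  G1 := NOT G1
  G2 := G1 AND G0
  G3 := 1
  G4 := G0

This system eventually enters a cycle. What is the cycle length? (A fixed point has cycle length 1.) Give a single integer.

Step 0: 01111
Step 1: G0=1(const) G1=NOT G1=NOT 1=0 G2=G1&G0=1&0=0 G3=1(const) G4=G0=0 -> 10010
Step 2: G0=1(const) G1=NOT G1=NOT 0=1 G2=G1&G0=0&1=0 G3=1(const) G4=G0=1 -> 11011
Step 3: G0=1(const) G1=NOT G1=NOT 1=0 G2=G1&G0=1&1=1 G3=1(const) G4=G0=1 -> 10111
Step 4: G0=1(const) G1=NOT G1=NOT 0=1 G2=G1&G0=0&1=0 G3=1(const) G4=G0=1 -> 11011
State from step 4 equals state from step 2 -> cycle length 2

Answer: 2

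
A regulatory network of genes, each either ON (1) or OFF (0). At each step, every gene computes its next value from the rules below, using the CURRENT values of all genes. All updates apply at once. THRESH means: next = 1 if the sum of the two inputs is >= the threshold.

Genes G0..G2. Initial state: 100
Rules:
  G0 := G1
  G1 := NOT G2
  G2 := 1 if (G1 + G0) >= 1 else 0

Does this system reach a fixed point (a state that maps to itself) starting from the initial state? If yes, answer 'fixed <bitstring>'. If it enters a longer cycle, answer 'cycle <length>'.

Step 0: 100
Step 1: G0=G1=0 G1=NOT G2=NOT 0=1 G2=(0+1>=1)=1 -> 011
Step 2: G0=G1=1 G1=NOT G2=NOT 1=0 G2=(1+0>=1)=1 -> 101
Step 3: G0=G1=0 G1=NOT G2=NOT 1=0 G2=(0+1>=1)=1 -> 001
Step 4: G0=G1=0 G1=NOT G2=NOT 1=0 G2=(0+0>=1)=0 -> 000
Step 5: G0=G1=0 G1=NOT G2=NOT 0=1 G2=(0+0>=1)=0 -> 010
Step 6: G0=G1=1 G1=NOT G2=NOT 0=1 G2=(1+0>=1)=1 -> 111
Step 7: G0=G1=1 G1=NOT G2=NOT 1=0 G2=(1+1>=1)=1 -> 101
Cycle of length 5 starting at step 2 -> no fixed point

Answer: cycle 5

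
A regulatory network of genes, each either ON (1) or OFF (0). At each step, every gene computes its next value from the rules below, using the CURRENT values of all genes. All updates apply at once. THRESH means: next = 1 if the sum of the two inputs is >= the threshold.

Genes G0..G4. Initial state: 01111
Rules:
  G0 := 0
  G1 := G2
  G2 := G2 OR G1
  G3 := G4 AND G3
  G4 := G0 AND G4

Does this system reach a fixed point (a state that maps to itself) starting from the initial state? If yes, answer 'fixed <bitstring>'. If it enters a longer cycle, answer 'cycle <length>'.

Answer: fixed 01100

Derivation:
Step 0: 01111
Step 1: G0=0(const) G1=G2=1 G2=G2|G1=1|1=1 G3=G4&G3=1&1=1 G4=G0&G4=0&1=0 -> 01110
Step 2: G0=0(const) G1=G2=1 G2=G2|G1=1|1=1 G3=G4&G3=0&1=0 G4=G0&G4=0&0=0 -> 01100
Step 3: G0=0(const) G1=G2=1 G2=G2|G1=1|1=1 G3=G4&G3=0&0=0 G4=G0&G4=0&0=0 -> 01100
Fixed point reached at step 2: 01100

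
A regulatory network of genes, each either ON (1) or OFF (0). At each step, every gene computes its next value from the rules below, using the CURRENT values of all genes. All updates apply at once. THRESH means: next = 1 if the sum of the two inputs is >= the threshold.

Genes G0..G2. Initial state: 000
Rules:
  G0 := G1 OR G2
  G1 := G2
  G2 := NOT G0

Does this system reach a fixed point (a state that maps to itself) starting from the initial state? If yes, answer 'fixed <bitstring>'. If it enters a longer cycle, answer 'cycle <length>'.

Step 0: 000
Step 1: G0=G1|G2=0|0=0 G1=G2=0 G2=NOT G0=NOT 0=1 -> 001
Step 2: G0=G1|G2=0|1=1 G1=G2=1 G2=NOT G0=NOT 0=1 -> 111
Step 3: G0=G1|G2=1|1=1 G1=G2=1 G2=NOT G0=NOT 1=0 -> 110
Step 4: G0=G1|G2=1|0=1 G1=G2=0 G2=NOT G0=NOT 1=0 -> 100
Step 5: G0=G1|G2=0|0=0 G1=G2=0 G2=NOT G0=NOT 1=0 -> 000
Cycle of length 5 starting at step 0 -> no fixed point

Answer: cycle 5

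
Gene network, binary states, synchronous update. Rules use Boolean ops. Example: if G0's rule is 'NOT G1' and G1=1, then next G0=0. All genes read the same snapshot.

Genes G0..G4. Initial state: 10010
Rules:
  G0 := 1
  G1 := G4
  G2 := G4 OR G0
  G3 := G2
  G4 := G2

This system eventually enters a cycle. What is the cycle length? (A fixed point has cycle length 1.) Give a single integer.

Answer: 1

Derivation:
Step 0: 10010
Step 1: G0=1(const) G1=G4=0 G2=G4|G0=0|1=1 G3=G2=0 G4=G2=0 -> 10100
Step 2: G0=1(const) G1=G4=0 G2=G4|G0=0|1=1 G3=G2=1 G4=G2=1 -> 10111
Step 3: G0=1(const) G1=G4=1 G2=G4|G0=1|1=1 G3=G2=1 G4=G2=1 -> 11111
Step 4: G0=1(const) G1=G4=1 G2=G4|G0=1|1=1 G3=G2=1 G4=G2=1 -> 11111
State from step 4 equals state from step 3 -> cycle length 1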